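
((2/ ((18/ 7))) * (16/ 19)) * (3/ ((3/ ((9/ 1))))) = 112/ 19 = 5.89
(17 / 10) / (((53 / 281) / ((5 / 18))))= 4777 / 1908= 2.50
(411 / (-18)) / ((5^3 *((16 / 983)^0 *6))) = -137 / 4500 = -0.03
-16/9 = -1.78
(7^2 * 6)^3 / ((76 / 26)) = 165179196 / 19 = 8693641.89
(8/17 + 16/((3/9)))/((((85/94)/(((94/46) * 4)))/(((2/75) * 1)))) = 29123456/2492625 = 11.68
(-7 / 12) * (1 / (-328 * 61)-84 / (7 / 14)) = 23529415 / 240096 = 98.00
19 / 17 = 1.12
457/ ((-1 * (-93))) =457/ 93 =4.91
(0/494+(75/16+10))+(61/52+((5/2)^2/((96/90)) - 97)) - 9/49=-3076505/40768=-75.46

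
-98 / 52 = -49 / 26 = -1.88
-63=-63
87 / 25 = 3.48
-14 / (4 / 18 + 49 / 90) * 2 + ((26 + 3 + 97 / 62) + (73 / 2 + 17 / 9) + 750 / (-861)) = 58124468 / 1841679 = 31.56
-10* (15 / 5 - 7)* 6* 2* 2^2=1920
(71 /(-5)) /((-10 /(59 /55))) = 4189 /2750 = 1.52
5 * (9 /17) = 45 /17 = 2.65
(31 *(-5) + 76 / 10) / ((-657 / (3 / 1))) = 737 / 1095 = 0.67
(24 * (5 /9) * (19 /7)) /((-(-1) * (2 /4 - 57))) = -1520 /2373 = -0.64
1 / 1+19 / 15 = 34 / 15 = 2.27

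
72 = 72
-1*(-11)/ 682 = 1/ 62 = 0.02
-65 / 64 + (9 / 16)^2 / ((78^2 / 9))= -175679 / 173056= -1.02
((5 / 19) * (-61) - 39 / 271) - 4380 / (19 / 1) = -246.72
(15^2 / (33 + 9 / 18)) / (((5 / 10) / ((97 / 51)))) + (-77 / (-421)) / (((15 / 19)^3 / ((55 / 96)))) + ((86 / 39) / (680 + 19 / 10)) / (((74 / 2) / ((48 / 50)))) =875187206604634591 / 33972330297765600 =25.76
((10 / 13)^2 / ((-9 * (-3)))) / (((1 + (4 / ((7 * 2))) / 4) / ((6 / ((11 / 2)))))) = 1120 / 50193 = 0.02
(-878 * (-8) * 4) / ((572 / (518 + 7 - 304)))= 119408 / 11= 10855.27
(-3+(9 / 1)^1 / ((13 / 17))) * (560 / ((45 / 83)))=353248 / 39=9057.64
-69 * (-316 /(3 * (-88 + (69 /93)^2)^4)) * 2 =0.00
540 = 540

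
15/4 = 3.75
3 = 3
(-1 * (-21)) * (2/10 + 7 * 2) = 1491/5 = 298.20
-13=-13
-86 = -86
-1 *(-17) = 17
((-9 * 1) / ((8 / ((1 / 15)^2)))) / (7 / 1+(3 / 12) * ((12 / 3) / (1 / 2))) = -0.00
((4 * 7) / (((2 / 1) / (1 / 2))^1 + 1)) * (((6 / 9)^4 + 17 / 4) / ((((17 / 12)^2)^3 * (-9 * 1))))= -41316352 / 120687845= -0.34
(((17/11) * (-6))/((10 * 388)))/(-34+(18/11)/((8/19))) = 51/642625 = 0.00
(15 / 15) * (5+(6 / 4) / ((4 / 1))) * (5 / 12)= 2.24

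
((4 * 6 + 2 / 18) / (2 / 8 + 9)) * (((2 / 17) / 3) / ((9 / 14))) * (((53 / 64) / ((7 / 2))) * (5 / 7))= 8215 / 305694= 0.03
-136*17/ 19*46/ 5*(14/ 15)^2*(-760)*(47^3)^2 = 1797541258394258944/ 225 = 7989072259530039.75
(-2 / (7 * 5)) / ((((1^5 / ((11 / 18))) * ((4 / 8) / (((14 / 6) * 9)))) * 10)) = -11 / 75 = -0.15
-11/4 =-2.75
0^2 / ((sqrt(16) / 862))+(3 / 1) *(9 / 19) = 27 / 19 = 1.42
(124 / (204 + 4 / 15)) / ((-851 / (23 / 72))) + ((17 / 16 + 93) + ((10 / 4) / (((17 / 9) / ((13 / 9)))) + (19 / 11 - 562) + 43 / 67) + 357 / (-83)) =-165505798636859 / 353676530328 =-467.96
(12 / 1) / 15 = 4 / 5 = 0.80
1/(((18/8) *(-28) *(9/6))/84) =-8/9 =-0.89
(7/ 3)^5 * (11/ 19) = 184877/ 4617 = 40.04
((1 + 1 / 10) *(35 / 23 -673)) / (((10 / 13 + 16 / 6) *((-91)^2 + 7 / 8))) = -4416984 / 170164925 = -0.03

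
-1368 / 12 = -114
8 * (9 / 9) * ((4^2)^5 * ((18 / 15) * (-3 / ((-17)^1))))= 150994944 / 85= 1776411.11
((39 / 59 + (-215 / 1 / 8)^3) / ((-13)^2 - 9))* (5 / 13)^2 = -2931720785 / 163364864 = -17.95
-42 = -42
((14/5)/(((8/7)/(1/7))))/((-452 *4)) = -7/36160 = -0.00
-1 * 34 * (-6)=204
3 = 3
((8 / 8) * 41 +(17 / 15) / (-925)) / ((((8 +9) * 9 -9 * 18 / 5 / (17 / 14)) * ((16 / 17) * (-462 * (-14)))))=82199981 / 1541721535200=0.00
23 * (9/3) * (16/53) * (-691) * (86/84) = -5467192/371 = -14736.37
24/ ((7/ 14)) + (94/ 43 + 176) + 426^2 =7813194/ 43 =181702.19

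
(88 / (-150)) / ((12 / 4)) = -44 / 225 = -0.20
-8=-8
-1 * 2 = -2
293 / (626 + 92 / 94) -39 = -1135481 / 29468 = -38.53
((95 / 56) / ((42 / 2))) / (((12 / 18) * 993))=95 / 778512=0.00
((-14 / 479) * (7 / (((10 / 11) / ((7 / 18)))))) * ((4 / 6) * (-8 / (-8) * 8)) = -30184 / 64665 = -0.47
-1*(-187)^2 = -34969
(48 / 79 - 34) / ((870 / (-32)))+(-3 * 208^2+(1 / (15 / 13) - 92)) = -1487797223 / 11455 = -129881.91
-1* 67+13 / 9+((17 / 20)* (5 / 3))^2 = -9151 / 144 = -63.55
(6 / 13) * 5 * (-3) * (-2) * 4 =720 / 13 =55.38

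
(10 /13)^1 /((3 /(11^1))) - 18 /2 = -241 /39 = -6.18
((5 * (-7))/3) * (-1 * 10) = 350/3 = 116.67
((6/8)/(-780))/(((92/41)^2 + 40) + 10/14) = -11767/559866320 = -0.00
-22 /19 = -1.16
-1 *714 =-714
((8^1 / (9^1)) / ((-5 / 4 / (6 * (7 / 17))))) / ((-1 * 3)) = 448 / 765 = 0.59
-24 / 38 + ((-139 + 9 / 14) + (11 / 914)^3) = -14114639283789 / 101552408552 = -138.99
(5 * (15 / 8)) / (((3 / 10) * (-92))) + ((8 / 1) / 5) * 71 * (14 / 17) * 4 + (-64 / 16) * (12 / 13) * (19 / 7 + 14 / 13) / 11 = 151665381547 / 407046640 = 372.60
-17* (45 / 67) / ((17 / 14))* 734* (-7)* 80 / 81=28772800 / 603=47716.09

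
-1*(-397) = 397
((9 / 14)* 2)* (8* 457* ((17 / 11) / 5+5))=24955.76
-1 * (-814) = 814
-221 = -221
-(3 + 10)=-13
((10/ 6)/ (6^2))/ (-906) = -0.00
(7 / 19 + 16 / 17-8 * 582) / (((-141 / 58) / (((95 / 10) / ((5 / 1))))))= 2906699 / 799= 3637.92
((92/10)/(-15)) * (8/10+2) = -644/375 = -1.72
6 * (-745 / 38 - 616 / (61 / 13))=-1049247 / 1159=-905.30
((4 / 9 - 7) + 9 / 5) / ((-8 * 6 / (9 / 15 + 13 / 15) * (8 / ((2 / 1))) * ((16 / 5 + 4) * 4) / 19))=22363 / 933120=0.02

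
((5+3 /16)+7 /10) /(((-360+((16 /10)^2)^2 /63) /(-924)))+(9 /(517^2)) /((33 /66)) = 20819667309633 /1377355185184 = 15.12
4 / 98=2 / 49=0.04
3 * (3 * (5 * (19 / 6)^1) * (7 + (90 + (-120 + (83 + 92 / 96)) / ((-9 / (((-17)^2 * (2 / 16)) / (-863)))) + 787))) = 125212602145 / 994176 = 125946.11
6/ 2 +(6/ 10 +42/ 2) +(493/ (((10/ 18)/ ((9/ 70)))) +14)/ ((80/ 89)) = 4678937/ 28000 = 167.10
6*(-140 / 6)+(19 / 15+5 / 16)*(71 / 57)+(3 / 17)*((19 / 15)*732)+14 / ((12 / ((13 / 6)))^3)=7737775021 / 301397760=25.67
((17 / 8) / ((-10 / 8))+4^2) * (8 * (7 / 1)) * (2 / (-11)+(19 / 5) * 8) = 604968 / 25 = 24198.72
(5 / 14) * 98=35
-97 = -97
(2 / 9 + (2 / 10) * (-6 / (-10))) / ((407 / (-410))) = -574 / 1665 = -0.34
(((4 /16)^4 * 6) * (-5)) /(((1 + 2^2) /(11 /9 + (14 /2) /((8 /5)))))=-403 /3072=-0.13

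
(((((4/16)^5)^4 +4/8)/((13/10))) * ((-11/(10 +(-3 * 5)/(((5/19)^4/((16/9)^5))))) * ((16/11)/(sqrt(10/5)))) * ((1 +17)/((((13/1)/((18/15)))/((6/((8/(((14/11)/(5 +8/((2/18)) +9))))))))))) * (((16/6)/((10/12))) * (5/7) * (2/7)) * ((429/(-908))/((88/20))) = -1643415634625535275625 * sqrt(2)/22934240332873011085132693504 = -0.00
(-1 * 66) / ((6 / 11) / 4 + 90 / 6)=-484 / 111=-4.36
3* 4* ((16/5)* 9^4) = 1259712/5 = 251942.40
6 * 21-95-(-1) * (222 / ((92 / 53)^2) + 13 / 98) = 21734067 / 207368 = 104.81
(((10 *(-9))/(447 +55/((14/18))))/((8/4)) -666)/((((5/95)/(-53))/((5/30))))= 270088477/2416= 111791.59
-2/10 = -1/5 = -0.20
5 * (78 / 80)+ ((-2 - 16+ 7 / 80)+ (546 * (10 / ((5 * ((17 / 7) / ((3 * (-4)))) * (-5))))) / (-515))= -10599113 / 700400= -15.13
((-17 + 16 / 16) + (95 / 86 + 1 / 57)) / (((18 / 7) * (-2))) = 510517 / 176472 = 2.89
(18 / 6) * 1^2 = 3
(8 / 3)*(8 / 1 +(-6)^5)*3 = -62144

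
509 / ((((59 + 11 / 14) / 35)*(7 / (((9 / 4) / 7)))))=2545 / 186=13.68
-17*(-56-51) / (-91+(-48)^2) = 1819 / 2213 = 0.82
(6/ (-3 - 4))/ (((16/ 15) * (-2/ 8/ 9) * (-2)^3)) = -405/ 112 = -3.62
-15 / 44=-0.34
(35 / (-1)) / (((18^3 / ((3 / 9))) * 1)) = -35 / 17496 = -0.00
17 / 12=1.42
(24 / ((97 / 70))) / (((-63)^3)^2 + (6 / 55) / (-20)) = 0.00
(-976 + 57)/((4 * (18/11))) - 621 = -54821/72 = -761.40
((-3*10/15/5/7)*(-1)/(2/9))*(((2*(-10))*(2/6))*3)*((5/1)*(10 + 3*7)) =-5580/7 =-797.14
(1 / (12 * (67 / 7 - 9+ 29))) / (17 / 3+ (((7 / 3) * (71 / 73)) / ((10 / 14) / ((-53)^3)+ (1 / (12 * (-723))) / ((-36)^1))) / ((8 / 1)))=-265485451 / 16742896171574940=-0.00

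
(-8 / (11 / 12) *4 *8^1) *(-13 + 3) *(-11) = -30720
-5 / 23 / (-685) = 1 / 3151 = 0.00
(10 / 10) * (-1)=-1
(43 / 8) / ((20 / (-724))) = -7783 / 40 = -194.58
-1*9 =-9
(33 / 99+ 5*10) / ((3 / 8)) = 1208 / 9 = 134.22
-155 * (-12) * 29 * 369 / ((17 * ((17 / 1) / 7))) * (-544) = -4458464640 / 17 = -262262625.88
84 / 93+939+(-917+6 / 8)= 23.65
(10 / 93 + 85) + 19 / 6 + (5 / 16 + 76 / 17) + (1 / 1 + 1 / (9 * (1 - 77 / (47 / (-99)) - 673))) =171028884755 / 1818352368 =94.06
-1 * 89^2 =-7921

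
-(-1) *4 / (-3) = -4 / 3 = -1.33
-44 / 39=-1.13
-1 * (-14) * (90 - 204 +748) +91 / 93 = 825559 / 93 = 8876.98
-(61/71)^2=-3721/5041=-0.74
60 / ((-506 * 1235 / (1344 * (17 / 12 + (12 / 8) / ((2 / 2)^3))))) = -23520 / 62491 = -0.38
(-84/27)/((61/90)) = -280/61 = -4.59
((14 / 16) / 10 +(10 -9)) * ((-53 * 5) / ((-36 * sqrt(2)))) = 1537 * sqrt(2) / 384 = 5.66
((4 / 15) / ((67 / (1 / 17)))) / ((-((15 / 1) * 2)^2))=-1 / 3844125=-0.00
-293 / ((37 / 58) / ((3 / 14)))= -25491 / 259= -98.42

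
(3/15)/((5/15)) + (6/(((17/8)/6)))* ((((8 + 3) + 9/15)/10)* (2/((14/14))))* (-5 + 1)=-66561/425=-156.61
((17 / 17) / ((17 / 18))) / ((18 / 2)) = 2 / 17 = 0.12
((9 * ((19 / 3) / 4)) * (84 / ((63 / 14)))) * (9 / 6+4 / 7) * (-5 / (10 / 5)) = -1377.50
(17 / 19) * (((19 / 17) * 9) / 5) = 9 / 5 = 1.80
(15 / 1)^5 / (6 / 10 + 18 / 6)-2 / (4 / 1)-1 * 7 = 210930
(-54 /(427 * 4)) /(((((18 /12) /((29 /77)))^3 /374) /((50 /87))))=-5718800 /53165343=-0.11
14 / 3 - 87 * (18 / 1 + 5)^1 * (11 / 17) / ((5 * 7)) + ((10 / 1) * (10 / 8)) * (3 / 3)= -70781 / 3570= -19.83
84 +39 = 123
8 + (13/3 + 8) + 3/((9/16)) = 77/3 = 25.67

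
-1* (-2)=2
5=5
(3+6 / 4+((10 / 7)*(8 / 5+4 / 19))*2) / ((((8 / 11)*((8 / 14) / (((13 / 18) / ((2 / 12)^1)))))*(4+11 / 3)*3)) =367939 / 83904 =4.39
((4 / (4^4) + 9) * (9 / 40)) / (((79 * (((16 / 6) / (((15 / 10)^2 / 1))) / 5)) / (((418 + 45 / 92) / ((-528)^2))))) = 0.00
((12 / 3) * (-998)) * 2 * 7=-55888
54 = 54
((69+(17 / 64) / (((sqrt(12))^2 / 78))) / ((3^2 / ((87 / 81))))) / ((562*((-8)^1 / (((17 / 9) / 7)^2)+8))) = -75873193 / 514624389120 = -0.00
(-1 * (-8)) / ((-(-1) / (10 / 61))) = 80 / 61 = 1.31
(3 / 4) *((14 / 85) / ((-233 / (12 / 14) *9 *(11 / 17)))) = -1 / 12815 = -0.00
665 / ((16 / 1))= 665 / 16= 41.56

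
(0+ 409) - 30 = 379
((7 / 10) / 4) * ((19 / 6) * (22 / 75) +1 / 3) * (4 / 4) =497 / 2250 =0.22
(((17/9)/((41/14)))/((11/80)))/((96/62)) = 36890/12177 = 3.03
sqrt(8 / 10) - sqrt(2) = -sqrt(2) + 2 * sqrt(5) / 5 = -0.52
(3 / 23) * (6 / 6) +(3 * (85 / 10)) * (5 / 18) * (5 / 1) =9811 / 276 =35.55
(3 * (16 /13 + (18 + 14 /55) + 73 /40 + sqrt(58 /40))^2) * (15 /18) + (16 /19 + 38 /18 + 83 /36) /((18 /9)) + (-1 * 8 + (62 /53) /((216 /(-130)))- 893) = 24379 * sqrt(145) /2288 + 17070988146913 /71166446208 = 368.18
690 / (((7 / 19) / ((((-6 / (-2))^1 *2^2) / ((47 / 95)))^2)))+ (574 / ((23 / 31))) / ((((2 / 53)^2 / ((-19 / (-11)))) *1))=15963583088381 / 7824278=2040262.77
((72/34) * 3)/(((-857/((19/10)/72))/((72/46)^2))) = -18468/38535005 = -0.00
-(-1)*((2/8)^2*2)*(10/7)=0.18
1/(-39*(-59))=1/2301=0.00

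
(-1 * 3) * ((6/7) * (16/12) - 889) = 18645/7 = 2663.57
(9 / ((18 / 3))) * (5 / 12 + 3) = 41 / 8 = 5.12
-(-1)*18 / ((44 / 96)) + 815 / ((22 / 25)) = 21239 / 22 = 965.41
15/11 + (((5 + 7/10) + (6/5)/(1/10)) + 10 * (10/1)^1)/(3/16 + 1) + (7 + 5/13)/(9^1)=4128479/40755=101.30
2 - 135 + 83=-50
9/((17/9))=81/17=4.76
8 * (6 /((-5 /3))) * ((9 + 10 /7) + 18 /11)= -133776 /385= -347.47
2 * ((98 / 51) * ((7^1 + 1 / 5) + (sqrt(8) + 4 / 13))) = 392 * sqrt(2) / 51 + 95648 / 3315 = 39.72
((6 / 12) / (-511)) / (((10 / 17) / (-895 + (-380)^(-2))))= 2197045983 / 1475768000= 1.49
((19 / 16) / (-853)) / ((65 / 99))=-1881 / 887120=-0.00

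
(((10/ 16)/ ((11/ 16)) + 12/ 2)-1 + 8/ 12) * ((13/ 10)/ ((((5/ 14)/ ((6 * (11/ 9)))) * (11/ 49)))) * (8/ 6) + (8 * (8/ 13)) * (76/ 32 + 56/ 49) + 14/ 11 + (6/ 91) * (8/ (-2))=716798534/ 675675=1060.86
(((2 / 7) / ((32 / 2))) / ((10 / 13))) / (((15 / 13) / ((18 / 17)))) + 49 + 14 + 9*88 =20349507 / 23800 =855.02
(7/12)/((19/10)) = 35/114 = 0.31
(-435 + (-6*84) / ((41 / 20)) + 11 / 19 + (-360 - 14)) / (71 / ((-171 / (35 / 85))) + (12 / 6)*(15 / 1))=-125655840 / 3555233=-35.34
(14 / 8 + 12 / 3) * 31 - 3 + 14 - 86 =413 / 4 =103.25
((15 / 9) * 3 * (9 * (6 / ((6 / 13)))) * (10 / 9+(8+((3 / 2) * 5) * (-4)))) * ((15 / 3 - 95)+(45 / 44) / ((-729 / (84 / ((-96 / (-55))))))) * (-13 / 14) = -9271665325 / 9072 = -1022008.96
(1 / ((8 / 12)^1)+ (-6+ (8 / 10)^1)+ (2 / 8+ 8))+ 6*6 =811 / 20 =40.55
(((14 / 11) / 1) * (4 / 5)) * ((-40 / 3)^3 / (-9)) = 716800 / 2673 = 268.16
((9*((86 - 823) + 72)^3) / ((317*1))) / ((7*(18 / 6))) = -126034125 / 317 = -397583.99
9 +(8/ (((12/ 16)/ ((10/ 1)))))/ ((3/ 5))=1681/ 9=186.78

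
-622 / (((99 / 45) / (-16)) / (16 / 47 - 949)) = -2218649120 / 517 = -4291390.95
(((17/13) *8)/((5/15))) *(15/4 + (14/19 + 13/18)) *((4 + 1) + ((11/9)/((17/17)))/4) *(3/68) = 680533/17784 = 38.27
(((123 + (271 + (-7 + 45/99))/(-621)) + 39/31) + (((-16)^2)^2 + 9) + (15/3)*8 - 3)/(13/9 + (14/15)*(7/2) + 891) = 69569663675/948383403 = 73.36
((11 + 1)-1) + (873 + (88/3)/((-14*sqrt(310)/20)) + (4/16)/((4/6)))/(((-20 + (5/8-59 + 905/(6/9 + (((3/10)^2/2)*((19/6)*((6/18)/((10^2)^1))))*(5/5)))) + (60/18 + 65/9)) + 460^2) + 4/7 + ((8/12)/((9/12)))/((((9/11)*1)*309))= 2489423593665313778/214993824287753007-169080384*sqrt(310)/266283453310973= 11.58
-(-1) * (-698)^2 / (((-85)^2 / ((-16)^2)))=124724224 / 7225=17262.87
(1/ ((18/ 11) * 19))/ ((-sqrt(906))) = -11 * sqrt(906)/ 309852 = -0.00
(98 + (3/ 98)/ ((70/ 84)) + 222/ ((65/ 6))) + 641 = 483820/ 637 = 759.53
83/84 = 0.99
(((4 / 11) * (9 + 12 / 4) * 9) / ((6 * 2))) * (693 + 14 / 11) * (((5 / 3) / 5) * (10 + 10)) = 1832880 / 121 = 15147.77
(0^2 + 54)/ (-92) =-27/ 46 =-0.59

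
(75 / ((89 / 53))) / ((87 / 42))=55650 / 2581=21.56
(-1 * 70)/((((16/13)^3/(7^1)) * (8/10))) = -2691325/8192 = -328.53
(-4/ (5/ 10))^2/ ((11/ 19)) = 1216/ 11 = 110.55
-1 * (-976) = 976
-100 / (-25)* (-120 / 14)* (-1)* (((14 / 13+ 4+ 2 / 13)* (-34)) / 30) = -18496 / 91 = -203.25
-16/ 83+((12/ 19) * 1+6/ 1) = 10154/ 1577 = 6.44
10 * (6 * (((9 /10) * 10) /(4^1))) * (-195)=-26325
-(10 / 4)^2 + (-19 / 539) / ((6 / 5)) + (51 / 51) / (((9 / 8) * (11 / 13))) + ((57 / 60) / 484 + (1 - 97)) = -432125521 / 4268880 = -101.23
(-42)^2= 1764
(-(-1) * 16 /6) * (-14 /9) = -112 /27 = -4.15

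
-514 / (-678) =257 / 339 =0.76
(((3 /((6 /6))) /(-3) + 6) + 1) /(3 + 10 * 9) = 2 /31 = 0.06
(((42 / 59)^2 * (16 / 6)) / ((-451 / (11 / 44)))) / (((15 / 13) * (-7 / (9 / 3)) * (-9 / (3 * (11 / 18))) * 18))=-0.00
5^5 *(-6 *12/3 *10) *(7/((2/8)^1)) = -21000000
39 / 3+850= 863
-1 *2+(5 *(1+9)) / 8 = 17 / 4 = 4.25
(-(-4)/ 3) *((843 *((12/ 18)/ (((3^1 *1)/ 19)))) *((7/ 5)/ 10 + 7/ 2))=3886792/ 225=17274.63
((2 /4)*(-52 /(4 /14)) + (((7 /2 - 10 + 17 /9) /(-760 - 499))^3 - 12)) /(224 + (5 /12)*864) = -1198759136245597 /6796847921372352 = -0.18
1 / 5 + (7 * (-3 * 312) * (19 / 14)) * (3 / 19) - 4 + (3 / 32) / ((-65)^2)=-190334557 / 135200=-1407.80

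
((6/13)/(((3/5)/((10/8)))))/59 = 25/1534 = 0.02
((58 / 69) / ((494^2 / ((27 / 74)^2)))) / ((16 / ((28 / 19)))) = 49329 / 1167962152864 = 0.00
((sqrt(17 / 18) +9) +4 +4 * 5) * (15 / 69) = 7.39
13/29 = 0.45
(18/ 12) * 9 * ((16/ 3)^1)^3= 2048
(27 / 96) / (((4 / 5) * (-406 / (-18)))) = 405 / 25984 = 0.02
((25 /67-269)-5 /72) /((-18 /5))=6480955 /86832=74.64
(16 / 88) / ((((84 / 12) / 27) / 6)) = 324 / 77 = 4.21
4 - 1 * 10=-6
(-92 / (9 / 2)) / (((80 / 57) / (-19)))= 8303 / 30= 276.77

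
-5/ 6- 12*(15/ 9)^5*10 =-250135/ 162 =-1544.04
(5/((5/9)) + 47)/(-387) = -56/387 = -0.14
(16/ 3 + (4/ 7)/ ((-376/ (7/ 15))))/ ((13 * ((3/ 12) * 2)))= 7519/ 9165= 0.82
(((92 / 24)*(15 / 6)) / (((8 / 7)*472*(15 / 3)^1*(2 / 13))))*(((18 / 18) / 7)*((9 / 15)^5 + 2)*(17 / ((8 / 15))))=33003919 / 151040000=0.22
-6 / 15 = -2 / 5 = -0.40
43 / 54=0.80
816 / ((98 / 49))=408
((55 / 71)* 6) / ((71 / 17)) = 5610 / 5041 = 1.11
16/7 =2.29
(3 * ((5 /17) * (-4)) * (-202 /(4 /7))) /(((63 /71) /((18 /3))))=143420 /17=8436.47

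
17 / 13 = 1.31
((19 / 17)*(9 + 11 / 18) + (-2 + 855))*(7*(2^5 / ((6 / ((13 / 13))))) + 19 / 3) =34623955 / 918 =37716.73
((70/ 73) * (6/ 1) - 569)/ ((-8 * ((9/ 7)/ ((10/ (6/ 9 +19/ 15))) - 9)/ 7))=-50368325/ 894396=-56.32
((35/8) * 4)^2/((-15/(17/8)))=-4165/96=-43.39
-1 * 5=-5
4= 4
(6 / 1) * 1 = 6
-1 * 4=-4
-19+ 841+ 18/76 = 31245/38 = 822.24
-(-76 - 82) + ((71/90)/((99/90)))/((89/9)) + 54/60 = 1556341/9790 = 158.97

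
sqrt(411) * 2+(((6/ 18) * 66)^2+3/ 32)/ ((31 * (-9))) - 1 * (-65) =2 * sqrt(411)+564829/ 8928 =103.81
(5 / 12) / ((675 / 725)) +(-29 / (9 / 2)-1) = -2267 / 324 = -7.00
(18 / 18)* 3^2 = 9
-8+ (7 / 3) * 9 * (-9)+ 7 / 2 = -387 / 2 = -193.50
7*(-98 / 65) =-686 / 65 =-10.55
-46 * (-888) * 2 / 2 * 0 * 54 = 0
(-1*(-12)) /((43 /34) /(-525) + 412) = 214200 /7354157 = 0.03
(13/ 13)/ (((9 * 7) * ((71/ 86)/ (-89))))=-7654/ 4473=-1.71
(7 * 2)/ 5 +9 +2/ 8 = 241/ 20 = 12.05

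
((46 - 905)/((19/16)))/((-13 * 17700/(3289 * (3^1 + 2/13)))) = 35641628/1092975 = 32.61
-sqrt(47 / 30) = -sqrt(1410) / 30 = -1.25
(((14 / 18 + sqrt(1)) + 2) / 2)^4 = 83521 / 6561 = 12.73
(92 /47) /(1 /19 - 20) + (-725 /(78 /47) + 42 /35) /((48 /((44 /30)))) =-33537506501 /2500945200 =-13.41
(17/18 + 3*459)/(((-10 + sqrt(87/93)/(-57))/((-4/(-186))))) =-2.96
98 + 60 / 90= 296 / 3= 98.67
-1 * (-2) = 2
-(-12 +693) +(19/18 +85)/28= -341675/504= -677.93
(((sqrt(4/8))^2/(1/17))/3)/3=17/18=0.94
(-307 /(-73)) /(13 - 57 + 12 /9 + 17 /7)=-0.10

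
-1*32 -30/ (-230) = -733/ 23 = -31.87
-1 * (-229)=229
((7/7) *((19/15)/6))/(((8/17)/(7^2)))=15827/720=21.98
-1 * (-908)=908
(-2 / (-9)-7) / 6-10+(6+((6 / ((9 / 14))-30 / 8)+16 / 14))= 1.60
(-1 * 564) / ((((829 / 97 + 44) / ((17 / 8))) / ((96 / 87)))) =-1240048 / 49271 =-25.17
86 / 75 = 1.15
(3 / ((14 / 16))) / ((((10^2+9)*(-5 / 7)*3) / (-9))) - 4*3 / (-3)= 4.13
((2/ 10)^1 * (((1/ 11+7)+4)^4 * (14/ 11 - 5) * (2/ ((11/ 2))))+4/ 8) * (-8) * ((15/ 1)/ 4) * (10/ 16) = 1089811736445/ 14172488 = 76896.29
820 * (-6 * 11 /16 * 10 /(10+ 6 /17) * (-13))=679575 /16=42473.44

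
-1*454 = -454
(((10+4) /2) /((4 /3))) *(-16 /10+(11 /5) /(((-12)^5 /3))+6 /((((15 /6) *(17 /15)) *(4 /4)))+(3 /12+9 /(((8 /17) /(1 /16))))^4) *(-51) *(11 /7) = -99235443971191 /48318382080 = -2053.78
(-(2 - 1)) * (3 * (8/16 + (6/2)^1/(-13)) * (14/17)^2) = -2058/3757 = -0.55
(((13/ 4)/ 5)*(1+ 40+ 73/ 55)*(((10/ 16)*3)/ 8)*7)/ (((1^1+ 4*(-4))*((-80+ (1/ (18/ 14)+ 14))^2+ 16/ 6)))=-306423/ 433444000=-0.00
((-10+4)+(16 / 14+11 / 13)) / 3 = -365 / 273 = -1.34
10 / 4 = 5 / 2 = 2.50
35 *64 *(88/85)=39424/17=2319.06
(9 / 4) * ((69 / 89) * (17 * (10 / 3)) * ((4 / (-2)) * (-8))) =140760 / 89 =1581.57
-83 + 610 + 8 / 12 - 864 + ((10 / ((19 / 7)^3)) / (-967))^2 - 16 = -46499634674763613 / 131976257455227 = -352.33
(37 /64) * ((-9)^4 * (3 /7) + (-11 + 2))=181485 /112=1620.40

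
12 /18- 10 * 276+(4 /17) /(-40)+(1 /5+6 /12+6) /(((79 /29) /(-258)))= -136739771 /40290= -3393.89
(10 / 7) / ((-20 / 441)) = -63 / 2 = -31.50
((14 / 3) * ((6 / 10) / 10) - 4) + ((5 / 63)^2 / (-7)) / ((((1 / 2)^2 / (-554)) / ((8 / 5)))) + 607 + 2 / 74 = 15586545197 / 25699275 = 606.50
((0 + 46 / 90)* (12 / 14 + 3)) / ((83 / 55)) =759 / 581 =1.31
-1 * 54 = -54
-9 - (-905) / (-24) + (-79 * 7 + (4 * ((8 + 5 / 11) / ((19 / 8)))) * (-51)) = -6650761 / 5016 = -1325.91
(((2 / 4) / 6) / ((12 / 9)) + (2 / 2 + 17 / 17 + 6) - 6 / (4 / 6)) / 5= -3 / 16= -0.19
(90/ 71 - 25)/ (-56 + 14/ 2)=1685/ 3479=0.48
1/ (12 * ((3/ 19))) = 19/ 36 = 0.53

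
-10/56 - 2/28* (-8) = 11/28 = 0.39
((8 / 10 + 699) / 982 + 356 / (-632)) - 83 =-16068472 / 193945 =-82.85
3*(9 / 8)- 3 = 3 / 8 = 0.38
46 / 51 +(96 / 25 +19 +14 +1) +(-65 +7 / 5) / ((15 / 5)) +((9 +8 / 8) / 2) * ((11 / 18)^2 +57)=41917153 / 137700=304.41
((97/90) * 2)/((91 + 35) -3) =97/5535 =0.02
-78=-78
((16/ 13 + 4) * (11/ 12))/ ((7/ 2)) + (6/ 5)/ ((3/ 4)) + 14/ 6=2413/ 455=5.30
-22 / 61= -0.36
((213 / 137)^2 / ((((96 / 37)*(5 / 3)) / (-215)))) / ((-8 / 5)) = 75.11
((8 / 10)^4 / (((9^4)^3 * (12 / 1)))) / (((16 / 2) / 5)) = 0.00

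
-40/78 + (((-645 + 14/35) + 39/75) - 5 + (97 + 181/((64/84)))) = -4914473/15600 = -315.03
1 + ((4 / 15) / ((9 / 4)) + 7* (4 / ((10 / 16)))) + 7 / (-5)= 1202 / 27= 44.52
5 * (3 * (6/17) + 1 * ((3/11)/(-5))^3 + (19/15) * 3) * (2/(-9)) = -27484232/5091075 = -5.40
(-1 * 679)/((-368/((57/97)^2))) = 22743/35696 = 0.64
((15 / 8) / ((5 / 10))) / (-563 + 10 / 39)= -585 / 87788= -0.01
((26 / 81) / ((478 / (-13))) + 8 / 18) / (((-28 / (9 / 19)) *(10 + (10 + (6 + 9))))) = -241 / 1144332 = -0.00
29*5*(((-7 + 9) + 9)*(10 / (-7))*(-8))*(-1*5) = -638000 / 7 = -91142.86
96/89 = 1.08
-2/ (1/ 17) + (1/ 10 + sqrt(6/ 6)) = -32.90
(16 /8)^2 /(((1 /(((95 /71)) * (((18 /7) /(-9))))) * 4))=-190 /497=-0.38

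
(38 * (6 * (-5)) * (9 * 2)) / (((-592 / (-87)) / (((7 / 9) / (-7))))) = 24795 / 74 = 335.07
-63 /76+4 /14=-289 /532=-0.54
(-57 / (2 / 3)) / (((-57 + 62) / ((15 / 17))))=-513 / 34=-15.09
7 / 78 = 0.09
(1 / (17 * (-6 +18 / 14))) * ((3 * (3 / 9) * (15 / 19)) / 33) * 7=-245 / 117249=-0.00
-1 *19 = -19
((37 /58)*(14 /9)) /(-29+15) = -37 /522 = -0.07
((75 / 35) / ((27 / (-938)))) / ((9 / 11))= -7370 / 81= -90.99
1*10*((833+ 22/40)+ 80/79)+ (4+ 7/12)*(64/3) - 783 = 10893095/1422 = 7660.40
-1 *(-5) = 5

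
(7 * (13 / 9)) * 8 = 728 / 9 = 80.89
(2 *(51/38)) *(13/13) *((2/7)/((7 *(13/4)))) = 408/12103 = 0.03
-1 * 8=-8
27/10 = 2.70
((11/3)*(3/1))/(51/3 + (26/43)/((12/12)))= 473/757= 0.62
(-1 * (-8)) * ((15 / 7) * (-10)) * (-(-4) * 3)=-14400 / 7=-2057.14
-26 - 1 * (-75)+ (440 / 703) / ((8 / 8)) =34887 / 703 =49.63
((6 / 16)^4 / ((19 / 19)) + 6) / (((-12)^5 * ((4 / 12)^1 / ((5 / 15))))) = -8219 / 339738624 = -0.00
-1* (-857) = 857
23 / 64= 0.36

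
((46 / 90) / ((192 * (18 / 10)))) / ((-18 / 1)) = -23 / 279936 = -0.00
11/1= 11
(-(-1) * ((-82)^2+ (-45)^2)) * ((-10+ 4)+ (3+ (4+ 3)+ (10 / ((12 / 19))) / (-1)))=-103529.83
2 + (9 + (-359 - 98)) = -446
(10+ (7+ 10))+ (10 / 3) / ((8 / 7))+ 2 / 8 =181 / 6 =30.17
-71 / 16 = -4.44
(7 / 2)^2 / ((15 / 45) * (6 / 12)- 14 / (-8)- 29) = -147 / 325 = -0.45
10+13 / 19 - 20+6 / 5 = -771 / 95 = -8.12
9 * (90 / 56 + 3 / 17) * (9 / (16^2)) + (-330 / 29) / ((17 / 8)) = -16929219 / 3533824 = -4.79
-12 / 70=-6 / 35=-0.17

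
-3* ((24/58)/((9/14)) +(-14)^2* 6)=-102368/29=-3529.93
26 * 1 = 26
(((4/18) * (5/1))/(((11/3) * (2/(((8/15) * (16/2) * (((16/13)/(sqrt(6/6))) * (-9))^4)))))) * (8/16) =1528823808/314171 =4866.22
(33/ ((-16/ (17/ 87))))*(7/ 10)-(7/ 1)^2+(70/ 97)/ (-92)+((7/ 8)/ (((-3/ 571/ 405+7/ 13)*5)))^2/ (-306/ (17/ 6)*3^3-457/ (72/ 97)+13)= -8181739720025344286303/ 165991925877445965712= -49.29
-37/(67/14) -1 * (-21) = 889/67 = 13.27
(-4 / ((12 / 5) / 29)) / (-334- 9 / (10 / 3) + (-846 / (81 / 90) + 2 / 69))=0.04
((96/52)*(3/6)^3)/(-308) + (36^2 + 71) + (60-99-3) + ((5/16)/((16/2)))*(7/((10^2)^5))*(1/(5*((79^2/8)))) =1324414343080000007007/999558560000000000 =1325.00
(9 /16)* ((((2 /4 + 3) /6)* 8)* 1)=21 /8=2.62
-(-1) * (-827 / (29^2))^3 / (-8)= 565609283 / 4758586568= 0.12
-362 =-362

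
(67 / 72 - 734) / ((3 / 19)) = -1002839 / 216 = -4642.77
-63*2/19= -126/19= -6.63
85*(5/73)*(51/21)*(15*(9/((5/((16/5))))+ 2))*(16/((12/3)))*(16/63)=17941120/10731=1671.90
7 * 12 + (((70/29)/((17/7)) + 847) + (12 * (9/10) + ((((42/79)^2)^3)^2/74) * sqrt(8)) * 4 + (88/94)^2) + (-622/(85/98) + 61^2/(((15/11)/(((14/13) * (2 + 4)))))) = 120517877946558726144 * sqrt(2)/2186385908171943675113317 + 1266440212129/70787405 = 17890.76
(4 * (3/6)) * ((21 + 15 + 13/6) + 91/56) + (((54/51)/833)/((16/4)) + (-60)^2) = 625279009/169932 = 3679.58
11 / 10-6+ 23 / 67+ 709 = 471977 / 670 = 704.44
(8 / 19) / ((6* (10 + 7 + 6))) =4 / 1311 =0.00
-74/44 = -37/22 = -1.68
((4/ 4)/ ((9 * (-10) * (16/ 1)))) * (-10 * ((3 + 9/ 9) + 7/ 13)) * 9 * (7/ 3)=413/ 624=0.66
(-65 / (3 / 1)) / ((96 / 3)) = -65 / 96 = -0.68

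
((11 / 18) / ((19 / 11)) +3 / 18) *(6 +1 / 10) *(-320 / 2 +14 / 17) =-2448479 / 4845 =-505.36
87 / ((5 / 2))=174 / 5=34.80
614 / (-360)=-307 / 180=-1.71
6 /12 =1 /2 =0.50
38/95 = 2/5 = 0.40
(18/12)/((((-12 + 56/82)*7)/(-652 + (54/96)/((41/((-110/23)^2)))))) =169613061/13745536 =12.34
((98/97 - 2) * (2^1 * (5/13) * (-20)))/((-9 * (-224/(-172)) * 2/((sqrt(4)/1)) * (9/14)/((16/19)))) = -1100800/646893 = -1.70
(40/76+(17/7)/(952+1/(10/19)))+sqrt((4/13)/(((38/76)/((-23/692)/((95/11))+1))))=670960/1268687+sqrt(27983249970)/213655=1.31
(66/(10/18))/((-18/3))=-99/5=-19.80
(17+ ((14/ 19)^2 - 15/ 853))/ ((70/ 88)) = 237451896/ 10777655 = 22.03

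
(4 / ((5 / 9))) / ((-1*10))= -0.72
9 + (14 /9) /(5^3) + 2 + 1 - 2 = 11264 /1125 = 10.01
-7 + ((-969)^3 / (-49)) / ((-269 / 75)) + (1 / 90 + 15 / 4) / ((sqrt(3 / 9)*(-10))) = -68239082942 / 13181 - 677*sqrt(3) / 1800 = -5177080.00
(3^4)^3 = 531441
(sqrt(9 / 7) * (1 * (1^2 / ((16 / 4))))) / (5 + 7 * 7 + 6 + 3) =sqrt(7) / 588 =0.00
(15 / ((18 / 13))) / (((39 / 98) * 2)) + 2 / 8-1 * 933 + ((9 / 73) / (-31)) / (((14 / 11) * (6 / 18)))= -524168195 / 570276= -919.15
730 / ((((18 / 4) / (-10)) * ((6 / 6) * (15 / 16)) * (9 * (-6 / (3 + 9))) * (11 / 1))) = 93440 / 2673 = 34.96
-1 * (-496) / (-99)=-496 / 99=-5.01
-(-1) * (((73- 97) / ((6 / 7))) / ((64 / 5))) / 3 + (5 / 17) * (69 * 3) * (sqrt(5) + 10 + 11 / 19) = 1035 * sqrt(5) / 17 + 9974375 / 15504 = 779.48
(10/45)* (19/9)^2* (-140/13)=-101080/9477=-10.67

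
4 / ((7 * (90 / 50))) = 20 / 63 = 0.32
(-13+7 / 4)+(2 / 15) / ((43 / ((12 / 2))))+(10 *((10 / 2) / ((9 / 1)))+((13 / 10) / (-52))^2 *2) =-5.67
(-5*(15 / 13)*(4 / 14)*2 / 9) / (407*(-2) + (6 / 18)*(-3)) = 0.00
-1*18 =-18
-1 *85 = -85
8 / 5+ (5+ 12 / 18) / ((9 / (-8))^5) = -1368104 / 885735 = -1.54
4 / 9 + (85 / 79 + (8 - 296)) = -203687 / 711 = -286.48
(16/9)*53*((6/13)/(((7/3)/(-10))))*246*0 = 0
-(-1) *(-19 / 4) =-19 / 4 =-4.75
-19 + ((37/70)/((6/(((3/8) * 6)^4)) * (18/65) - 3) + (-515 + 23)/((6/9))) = -13282453/17542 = -757.18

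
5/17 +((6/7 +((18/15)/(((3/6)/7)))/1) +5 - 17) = 3541/595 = 5.95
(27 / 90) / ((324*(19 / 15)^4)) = 375 / 1042568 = 0.00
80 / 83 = 0.96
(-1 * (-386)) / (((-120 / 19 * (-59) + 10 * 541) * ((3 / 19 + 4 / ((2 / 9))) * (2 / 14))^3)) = 8627119879 / 2255830239375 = 0.00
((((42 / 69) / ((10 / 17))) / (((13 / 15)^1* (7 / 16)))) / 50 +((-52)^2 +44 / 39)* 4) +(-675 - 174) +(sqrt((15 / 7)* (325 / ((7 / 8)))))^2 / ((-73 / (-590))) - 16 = 1314577373623 / 80214225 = 16388.33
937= 937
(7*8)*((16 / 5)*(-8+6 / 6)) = -6272 / 5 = -1254.40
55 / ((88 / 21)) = 105 / 8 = 13.12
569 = 569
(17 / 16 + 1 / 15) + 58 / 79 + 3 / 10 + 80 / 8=230617 / 18960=12.16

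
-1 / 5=-0.20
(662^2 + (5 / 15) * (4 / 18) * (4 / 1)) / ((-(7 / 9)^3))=-319480092 / 343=-931428.84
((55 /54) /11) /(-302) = -5 /16308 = -0.00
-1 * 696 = -696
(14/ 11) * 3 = 42/ 11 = 3.82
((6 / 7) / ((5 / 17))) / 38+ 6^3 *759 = 109022811 / 665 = 163944.08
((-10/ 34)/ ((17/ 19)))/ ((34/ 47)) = -4465/ 9826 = -0.45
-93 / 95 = -0.98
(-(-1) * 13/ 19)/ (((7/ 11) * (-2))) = -143/ 266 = -0.54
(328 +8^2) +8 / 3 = 1184 / 3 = 394.67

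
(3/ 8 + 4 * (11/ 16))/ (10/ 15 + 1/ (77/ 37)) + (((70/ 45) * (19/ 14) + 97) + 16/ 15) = 1963367/ 19080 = 102.90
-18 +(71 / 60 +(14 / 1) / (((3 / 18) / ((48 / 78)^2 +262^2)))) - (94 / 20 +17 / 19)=1110897866219 / 192660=5766105.40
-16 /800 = -1 /50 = -0.02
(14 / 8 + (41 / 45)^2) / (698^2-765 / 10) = 20899 / 3945732750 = 0.00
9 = 9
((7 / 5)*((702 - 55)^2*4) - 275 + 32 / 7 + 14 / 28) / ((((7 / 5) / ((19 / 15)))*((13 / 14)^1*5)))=3117440827 / 6825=456767.89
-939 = -939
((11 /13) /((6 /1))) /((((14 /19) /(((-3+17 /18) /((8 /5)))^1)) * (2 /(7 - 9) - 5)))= 0.04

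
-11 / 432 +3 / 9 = 133 / 432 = 0.31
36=36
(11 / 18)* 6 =11 / 3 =3.67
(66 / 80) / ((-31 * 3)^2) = 0.00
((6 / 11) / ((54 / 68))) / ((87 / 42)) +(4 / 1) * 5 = 58372 / 2871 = 20.33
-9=-9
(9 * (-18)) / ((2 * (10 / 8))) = -324 / 5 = -64.80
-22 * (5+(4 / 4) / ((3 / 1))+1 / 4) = -737 / 6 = -122.83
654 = 654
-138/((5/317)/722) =-31584612/5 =-6316922.40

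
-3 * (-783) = 2349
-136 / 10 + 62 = 242 / 5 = 48.40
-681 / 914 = -0.75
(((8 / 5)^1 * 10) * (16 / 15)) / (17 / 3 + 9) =64 / 55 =1.16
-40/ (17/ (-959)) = 38360/ 17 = 2256.47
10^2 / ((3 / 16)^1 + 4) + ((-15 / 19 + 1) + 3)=34487 / 1273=27.09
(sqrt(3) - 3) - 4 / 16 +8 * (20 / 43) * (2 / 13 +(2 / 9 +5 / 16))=-13843 / 20124 +sqrt(3)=1.04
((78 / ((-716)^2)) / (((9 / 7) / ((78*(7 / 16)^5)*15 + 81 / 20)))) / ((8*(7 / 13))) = 3367454961 / 5375587778560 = 0.00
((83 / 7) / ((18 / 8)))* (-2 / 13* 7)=-664 / 117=-5.68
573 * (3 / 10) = 1719 / 10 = 171.90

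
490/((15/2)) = 196/3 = 65.33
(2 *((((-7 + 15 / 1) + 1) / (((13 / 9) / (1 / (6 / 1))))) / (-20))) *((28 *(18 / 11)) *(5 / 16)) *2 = -1701 / 572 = -2.97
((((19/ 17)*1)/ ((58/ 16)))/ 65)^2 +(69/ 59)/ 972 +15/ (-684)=-1930494104746/ 93241914752025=-0.02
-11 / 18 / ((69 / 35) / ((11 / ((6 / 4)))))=-4235 / 1863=-2.27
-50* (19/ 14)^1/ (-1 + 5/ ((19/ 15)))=-9025/ 392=-23.02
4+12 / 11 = 56 / 11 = 5.09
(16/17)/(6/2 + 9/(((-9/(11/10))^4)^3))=502096953744000000000000/1600434040112353282404257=0.31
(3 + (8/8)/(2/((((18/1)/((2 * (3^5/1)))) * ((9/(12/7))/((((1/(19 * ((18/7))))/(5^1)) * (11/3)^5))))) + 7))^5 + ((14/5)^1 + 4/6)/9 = 11704901916317151235465883703016268/45863520571914121833748329914865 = 255.21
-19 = -19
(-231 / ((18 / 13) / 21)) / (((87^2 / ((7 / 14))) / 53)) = -371371 / 30276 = -12.27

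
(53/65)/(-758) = -53/49270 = -0.00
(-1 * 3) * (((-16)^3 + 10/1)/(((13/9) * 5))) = 110322/65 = 1697.26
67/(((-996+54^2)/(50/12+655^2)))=14971.33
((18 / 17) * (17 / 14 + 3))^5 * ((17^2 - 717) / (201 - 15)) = -3011376965124438 / 739769634569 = -4070.70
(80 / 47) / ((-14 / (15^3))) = -135000 / 329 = -410.33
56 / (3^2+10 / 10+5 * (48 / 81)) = 108 / 25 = 4.32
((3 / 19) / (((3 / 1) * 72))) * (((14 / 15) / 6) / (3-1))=7 / 123120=0.00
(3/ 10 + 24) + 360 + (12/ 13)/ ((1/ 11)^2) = 64479/ 130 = 495.99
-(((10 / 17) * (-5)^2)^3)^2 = -244140625000000 / 24137569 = -10114549.03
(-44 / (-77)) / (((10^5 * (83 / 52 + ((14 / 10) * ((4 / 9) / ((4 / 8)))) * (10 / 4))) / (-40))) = -468 / 9638125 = -0.00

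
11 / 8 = 1.38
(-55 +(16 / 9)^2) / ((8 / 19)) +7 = -75245 / 648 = -116.12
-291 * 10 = -2910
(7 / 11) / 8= 7 / 88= 0.08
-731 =-731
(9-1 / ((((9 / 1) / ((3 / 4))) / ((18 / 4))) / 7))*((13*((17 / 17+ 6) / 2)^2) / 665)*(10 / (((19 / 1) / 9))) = 41769 / 5776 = 7.23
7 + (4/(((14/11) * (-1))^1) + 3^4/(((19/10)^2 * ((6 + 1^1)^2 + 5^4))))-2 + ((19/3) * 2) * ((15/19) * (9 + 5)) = 141.89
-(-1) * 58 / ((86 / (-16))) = -464 / 43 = -10.79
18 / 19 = 0.95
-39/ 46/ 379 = -39/ 17434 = -0.00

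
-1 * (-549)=549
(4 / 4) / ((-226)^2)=1 / 51076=0.00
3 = 3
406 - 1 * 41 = 365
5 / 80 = 1 / 16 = 0.06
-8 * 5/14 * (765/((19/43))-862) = -2483.76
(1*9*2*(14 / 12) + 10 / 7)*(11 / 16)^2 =18997 / 1792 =10.60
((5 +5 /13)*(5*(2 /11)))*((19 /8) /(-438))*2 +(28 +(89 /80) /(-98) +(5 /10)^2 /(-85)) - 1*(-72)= 83422347823 /834785952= 99.93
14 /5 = 2.80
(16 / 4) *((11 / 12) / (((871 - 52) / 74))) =814 / 2457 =0.33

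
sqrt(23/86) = sqrt(1978)/86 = 0.52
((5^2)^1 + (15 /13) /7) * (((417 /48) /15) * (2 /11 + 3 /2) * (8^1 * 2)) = 1177747 /3003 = 392.19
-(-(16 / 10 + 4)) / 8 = 7 / 10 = 0.70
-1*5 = -5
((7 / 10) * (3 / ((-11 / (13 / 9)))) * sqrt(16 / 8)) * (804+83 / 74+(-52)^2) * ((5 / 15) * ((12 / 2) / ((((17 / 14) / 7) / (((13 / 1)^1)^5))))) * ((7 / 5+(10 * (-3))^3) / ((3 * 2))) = 26360568768197.81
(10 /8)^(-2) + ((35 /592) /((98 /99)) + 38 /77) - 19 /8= -2693487 /2279200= -1.18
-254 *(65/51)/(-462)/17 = 8255/200277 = 0.04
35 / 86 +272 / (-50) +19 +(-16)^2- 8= 261.97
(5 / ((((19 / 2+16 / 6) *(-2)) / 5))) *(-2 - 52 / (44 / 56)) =56250 / 803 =70.05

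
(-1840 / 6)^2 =846400 / 9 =94044.44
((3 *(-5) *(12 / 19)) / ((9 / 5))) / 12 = -25 / 57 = -0.44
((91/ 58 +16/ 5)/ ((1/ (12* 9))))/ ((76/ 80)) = 298728/ 551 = 542.16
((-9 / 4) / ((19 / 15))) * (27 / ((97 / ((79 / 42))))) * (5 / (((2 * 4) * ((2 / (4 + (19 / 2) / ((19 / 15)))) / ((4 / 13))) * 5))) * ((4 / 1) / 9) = -245295 / 2683408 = -0.09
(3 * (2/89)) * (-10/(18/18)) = -60/89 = -0.67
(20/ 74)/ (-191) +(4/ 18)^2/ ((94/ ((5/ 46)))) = -840275/ 618793587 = -0.00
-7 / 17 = -0.41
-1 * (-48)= 48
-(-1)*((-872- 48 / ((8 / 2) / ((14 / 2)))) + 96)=-860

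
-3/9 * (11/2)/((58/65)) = -2.05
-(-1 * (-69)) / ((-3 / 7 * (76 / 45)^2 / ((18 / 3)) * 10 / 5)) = 978075 / 5776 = 169.33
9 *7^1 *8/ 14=36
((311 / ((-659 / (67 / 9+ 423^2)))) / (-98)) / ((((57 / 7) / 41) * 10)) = 433.87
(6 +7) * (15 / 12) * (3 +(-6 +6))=195 / 4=48.75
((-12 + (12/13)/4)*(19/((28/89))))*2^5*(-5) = 113724.40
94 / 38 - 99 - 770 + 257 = -11581 / 19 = -609.53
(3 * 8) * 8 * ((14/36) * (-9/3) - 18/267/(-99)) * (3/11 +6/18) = -1461120/10769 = -135.68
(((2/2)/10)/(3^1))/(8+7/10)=1/261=0.00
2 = 2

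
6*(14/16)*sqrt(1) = 21/4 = 5.25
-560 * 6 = -3360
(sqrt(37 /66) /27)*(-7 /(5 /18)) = -0.70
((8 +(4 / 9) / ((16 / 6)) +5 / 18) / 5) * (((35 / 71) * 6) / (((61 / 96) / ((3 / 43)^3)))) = 919296 / 344344817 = 0.00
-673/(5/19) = -12787/5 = -2557.40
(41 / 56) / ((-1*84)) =-41 / 4704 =-0.01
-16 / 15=-1.07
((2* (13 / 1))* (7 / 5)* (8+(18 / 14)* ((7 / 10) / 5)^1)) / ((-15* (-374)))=37219 / 701250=0.05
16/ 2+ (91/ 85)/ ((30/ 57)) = 8529/ 850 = 10.03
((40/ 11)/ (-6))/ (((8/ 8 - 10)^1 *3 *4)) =5/ 891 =0.01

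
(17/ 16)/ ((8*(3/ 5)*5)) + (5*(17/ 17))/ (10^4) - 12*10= -5757851/ 48000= -119.96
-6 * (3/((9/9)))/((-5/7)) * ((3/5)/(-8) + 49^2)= 6050331/100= 60503.31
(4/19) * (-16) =-64/19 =-3.37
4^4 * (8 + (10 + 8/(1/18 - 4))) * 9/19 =2612736/1349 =1936.79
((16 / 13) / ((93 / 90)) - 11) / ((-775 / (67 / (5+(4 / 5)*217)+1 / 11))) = 18096834 / 3067968475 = 0.01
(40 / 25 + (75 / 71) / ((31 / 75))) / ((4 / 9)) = 411597 / 44020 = 9.35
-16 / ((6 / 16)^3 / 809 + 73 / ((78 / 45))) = -86155264 / 226779231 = -0.38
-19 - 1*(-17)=-2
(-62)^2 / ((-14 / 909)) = -1747098 / 7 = -249585.43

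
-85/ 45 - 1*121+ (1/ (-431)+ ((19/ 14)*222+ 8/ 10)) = 24328342/ 135765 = 179.19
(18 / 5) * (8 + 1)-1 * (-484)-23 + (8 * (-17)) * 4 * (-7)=21507 / 5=4301.40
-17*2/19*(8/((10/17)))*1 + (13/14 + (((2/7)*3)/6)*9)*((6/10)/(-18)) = -194797/7980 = -24.41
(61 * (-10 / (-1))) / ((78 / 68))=20740 / 39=531.79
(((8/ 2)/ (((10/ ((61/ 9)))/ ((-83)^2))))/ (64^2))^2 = 176592412441/ 8493465600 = 20.79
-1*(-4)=4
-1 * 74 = -74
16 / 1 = 16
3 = 3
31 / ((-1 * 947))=-31 / 947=-0.03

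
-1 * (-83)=83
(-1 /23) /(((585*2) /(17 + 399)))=-16 /1035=-0.02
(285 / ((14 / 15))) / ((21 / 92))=65550 / 49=1337.76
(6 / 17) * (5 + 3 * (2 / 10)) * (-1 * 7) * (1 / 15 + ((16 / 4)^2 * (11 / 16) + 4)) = -88592 / 425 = -208.45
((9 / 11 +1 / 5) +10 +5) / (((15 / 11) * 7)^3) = 106601 / 5788125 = 0.02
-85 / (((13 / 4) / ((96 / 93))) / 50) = -544000 / 403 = -1349.88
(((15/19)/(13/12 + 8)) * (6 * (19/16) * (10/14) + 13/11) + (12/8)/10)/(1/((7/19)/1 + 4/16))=104187297/242389840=0.43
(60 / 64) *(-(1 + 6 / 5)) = -33 / 16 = -2.06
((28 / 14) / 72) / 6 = 0.00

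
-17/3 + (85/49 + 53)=7213/147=49.07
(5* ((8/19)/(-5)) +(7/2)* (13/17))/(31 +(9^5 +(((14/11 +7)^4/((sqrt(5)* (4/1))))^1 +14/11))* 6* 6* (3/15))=535470341378217025/100939304045339417880104-2123472698462115* sqrt(5)/100939304045339417880104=0.00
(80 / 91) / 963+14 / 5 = 1227262 / 438165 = 2.80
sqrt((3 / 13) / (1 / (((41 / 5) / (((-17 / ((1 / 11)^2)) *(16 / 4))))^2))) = 41 *sqrt(39) / 534820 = 0.00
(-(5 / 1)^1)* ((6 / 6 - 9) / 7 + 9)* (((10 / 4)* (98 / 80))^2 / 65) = -18865 / 3328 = -5.67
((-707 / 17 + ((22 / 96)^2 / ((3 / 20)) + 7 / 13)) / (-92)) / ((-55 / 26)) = -0.21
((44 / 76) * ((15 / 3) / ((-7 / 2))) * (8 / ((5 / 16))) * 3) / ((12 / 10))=-7040 / 133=-52.93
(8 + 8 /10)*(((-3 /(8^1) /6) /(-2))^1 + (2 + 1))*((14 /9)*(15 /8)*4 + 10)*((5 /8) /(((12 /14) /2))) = 485485 /576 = 842.86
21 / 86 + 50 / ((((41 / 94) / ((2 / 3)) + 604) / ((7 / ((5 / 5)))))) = 321839 / 391042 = 0.82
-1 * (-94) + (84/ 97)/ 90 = 136784/ 1455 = 94.01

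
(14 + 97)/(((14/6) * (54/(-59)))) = -2183/42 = -51.98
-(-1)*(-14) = -14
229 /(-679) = -229 /679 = -0.34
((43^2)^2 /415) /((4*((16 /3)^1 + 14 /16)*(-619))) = -20512806 /38275865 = -0.54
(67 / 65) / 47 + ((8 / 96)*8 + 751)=6889226 / 9165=751.69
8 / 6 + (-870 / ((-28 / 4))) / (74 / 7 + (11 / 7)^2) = 2314 / 213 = 10.86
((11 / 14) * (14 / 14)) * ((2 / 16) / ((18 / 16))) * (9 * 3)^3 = 24057 / 14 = 1718.36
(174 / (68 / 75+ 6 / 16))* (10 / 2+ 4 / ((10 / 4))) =689040 / 769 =896.02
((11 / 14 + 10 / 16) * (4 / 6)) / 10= 79 / 840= 0.09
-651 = -651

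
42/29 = 1.45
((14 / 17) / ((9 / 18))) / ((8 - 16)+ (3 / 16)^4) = -0.21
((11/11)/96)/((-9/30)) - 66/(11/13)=-11237/144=-78.03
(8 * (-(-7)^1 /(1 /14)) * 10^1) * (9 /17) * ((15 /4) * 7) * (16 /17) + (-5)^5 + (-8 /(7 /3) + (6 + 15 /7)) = 201134062 /2023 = 99423.66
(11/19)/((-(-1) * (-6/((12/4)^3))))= -99/38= -2.61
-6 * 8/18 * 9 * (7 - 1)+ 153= 9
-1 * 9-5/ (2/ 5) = -43/ 2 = -21.50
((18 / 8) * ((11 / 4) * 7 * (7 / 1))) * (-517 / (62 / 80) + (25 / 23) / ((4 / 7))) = -9203001885 / 45632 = -201678.69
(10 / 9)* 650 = 6500 / 9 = 722.22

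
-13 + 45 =32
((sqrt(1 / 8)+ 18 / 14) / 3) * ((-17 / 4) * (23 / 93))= -391 / 868 - 391 * sqrt(2) / 4464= -0.57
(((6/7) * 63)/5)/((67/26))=1404/335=4.19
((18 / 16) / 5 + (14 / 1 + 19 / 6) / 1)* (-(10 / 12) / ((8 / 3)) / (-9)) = 2087 / 3456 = 0.60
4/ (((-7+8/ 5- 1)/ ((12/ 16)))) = -15/ 32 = -0.47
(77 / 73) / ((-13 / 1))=-77 / 949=-0.08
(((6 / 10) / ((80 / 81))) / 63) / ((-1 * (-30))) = 9 / 28000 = 0.00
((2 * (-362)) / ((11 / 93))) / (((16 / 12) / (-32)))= 1615968 / 11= 146906.18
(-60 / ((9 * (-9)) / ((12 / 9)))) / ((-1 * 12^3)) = -5 / 8748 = -0.00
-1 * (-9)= 9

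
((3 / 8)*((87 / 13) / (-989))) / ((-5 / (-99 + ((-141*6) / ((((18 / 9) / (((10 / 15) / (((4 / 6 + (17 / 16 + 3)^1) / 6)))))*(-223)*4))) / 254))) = -166112844741 / 3306237720760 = -0.05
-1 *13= -13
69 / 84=23 / 28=0.82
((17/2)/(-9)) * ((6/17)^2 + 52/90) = -4567/6885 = -0.66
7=7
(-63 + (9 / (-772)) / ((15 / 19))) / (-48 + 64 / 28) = 1702659 / 1235200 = 1.38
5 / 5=1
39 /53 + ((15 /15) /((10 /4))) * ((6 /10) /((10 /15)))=1452 /1325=1.10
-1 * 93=-93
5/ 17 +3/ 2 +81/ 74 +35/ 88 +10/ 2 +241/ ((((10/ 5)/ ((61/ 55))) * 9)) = 5238901/ 226440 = 23.14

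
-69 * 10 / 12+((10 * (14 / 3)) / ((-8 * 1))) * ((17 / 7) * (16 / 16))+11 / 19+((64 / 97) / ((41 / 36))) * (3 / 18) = -70.99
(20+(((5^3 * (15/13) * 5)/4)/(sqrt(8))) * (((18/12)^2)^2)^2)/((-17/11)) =-676603125 * sqrt(2)/905216 - 220/17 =-1069.99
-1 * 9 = -9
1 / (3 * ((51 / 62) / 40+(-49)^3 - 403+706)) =-0.00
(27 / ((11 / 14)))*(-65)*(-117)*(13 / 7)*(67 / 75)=23846238 / 55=433567.96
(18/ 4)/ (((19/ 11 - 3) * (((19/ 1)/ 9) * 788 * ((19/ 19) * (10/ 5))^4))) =-891/ 6707456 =-0.00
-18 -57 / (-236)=-4191 / 236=-17.76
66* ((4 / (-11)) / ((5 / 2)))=-48 / 5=-9.60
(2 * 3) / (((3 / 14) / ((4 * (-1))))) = -112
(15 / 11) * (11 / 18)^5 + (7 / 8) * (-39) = -21420631 / 629856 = -34.01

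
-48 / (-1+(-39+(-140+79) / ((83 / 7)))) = 1328 / 1249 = 1.06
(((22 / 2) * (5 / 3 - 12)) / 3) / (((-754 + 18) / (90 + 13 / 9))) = 280643 / 59616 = 4.71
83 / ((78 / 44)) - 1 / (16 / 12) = 7187 / 156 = 46.07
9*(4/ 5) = 7.20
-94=-94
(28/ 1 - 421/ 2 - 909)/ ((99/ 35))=-76405/ 198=-385.88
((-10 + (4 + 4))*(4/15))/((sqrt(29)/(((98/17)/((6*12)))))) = -98*sqrt(29)/66555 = -0.01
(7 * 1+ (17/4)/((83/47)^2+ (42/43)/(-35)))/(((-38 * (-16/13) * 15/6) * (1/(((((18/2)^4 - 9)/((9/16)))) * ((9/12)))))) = 174520524087/278897390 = 625.75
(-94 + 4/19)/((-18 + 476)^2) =-891/1992758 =-0.00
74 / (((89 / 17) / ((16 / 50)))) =10064 / 2225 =4.52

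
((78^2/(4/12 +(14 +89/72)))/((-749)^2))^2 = 191886050304/395492722113458641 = 0.00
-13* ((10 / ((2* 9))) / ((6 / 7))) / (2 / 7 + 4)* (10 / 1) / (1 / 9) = -3185 / 18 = -176.94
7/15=0.47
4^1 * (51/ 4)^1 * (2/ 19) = 102/ 19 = 5.37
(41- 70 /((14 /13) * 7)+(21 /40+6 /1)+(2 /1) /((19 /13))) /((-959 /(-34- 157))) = 40246183 /5101880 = 7.89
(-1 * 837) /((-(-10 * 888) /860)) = -11997 /148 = -81.06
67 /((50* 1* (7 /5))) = 67 /70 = 0.96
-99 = -99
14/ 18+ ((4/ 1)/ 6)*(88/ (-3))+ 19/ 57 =-18.44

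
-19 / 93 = -0.20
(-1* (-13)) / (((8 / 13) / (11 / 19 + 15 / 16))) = 77909 / 2432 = 32.03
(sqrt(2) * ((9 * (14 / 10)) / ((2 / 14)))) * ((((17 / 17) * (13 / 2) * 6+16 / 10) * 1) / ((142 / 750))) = 1342845 * sqrt(2) / 71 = 26747.46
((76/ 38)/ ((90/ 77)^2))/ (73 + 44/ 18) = 847/ 43650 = 0.02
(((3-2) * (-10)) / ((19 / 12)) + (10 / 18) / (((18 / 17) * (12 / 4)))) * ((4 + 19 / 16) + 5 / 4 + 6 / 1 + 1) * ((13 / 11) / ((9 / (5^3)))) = -1801028125 / 1329696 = -1354.47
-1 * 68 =-68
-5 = -5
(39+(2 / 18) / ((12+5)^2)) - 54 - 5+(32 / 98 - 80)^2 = 39517505197 / 6245001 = 6327.86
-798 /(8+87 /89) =-71022 /799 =-88.89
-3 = -3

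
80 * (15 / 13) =1200 / 13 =92.31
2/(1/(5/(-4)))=-5/2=-2.50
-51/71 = -0.72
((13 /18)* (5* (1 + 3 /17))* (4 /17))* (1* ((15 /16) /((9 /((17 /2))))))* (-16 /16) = -1625 /1836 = -0.89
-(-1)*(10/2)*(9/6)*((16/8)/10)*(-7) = -21/2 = -10.50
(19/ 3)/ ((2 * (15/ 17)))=323/ 90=3.59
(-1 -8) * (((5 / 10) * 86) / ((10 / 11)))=-425.70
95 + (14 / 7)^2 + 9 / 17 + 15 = 1947 / 17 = 114.53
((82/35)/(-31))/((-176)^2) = -41/16804480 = -0.00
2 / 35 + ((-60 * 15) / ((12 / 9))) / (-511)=503 / 365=1.38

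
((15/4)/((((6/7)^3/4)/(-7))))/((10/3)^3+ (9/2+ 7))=-36015/10484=-3.44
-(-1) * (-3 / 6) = -1 / 2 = -0.50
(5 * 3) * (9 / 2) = 135 / 2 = 67.50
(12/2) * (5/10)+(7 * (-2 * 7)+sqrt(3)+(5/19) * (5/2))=-3585/38+sqrt(3)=-92.61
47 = 47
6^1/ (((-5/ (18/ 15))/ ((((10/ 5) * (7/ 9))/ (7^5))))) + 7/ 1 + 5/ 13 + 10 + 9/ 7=14568821/ 780325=18.67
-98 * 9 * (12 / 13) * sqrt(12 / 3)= -21168 / 13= -1628.31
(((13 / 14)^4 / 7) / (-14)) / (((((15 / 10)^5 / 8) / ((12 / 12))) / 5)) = -1142440 / 28588707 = -0.04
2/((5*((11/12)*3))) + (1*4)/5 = 52/55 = 0.95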